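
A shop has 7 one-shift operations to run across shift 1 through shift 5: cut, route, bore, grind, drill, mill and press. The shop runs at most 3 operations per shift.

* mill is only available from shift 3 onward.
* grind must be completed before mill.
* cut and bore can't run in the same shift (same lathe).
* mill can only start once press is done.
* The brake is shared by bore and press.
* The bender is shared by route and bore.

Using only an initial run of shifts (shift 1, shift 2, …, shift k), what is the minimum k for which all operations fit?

The precedence chain requires at least 2 distinct shifts.
With at most 3 per shift and 7 operations, at least 3 shifts are needed.
mill can't be placed before shift 3, so the schedule must run through at least shift 3.
3 works (last occupied shift: shift 3): for example drill -> shift 2; cut -> shift 1; grind -> shift 1; mill -> shift 3; route -> shift 2; bore -> shift 3; press -> shift 1.

3 shifts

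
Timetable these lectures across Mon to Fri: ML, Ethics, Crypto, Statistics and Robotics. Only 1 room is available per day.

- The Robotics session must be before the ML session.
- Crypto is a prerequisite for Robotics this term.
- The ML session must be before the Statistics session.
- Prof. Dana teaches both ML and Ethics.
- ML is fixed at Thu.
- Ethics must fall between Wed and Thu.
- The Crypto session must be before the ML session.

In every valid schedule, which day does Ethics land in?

Wed

Ethics's window is Wed–Thu.
ML is fixed at Thu, and Ethics can't share a day with ML.
So Ethics must be Wed.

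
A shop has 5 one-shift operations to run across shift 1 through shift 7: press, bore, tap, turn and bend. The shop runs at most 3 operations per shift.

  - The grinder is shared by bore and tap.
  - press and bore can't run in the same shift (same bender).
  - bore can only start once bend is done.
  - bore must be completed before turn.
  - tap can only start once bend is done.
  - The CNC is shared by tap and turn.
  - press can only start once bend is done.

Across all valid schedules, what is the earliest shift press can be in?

shift 2

Precedence pushes press to at least shift 2.
press at shift 2 is achievable: press -> shift 2, bend -> shift 1, bore -> shift 3, turn -> shift 4, tap -> shift 2.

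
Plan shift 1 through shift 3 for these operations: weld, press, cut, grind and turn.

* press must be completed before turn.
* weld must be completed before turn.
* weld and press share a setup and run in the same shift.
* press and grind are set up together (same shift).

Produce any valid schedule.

weld in shift 1; turn in shift 2; press in shift 1; cut in shift 1; grind in shift 1

Checking: press(shift 1) before turn(shift 2); weld(shift 1) before turn(shift 2); weld = press = shift 1; press = grind = shift 1.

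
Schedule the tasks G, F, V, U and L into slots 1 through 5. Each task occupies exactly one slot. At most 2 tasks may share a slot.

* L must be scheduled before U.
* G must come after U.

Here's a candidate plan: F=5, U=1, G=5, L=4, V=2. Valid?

No. L must be scheduled before U is not satisfied.

L must be scheduled before U — violated.
At most 2 tasks may share a slot — holds.
G must come after U — holds.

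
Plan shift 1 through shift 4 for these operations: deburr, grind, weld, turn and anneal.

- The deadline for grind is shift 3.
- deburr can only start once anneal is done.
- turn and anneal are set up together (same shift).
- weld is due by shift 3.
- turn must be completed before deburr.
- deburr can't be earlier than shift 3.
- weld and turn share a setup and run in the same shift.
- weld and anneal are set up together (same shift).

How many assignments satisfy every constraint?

Splitting on deburr: it can be shift 3 (6), shift 4 (9). Listing each branch's schedules as (grind, weld, turn, anneal) by shift number:
deburr=shift 3: (1,1,1,1) (1,2,2,2) (2,1,1,1) (2,2,2,2) (3,1,1,1) (3,2,2,2) — 6.
deburr=shift 4: (1,1,1,1) (1,2,2,2) (1,3,3,3) (2,1,1,1) (2,2,2,2) (2,3,3,3) (3,1,1,1) (3,2,2,2) (3,3,3,3) — 9.
Summing: 6 + 9 = 15.

15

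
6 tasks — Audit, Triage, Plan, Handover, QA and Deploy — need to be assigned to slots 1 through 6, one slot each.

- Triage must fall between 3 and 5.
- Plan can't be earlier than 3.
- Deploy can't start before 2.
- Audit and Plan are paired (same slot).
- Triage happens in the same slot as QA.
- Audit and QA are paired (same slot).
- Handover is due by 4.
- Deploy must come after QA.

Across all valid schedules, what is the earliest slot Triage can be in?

3

Triage is available from 3; Triage's own window allows nothing later than 5.
Triage at 3 is achievable: Deploy=4, Plan=3, Audit=3, Handover=1, QA=3, Triage=3.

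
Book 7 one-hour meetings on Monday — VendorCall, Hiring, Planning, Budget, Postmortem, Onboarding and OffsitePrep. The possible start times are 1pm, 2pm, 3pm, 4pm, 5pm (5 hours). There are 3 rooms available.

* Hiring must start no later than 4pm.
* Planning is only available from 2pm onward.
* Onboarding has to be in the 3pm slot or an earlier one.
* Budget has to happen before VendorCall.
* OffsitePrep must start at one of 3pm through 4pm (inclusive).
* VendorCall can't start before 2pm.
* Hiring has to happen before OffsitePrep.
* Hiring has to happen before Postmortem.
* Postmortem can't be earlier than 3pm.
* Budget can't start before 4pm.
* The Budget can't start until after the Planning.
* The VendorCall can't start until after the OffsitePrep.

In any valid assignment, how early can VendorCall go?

5pm

VendorCall is available from 2pm; precedence pushes VendorCall to at least 5pm.
VendorCall at 5pm is achievable: OffsitePrep=3pm, Planning=2pm, Hiring=1pm, VendorCall=5pm, Onboarding=1pm, Postmortem=3pm, Budget=4pm.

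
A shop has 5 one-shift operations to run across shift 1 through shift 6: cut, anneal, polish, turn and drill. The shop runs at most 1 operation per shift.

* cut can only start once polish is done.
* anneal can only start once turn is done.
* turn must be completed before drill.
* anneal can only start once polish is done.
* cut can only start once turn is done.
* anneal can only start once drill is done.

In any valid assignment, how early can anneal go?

Precedence pushes anneal to at least shift 3.
anneal at shift 4 is achievable: drill in shift 3, polish in shift 2, anneal in shift 4, turn in shift 1, cut in shift 5.
Nothing earlier works — the capacity limit rule out every shift before shift 4.

shift 4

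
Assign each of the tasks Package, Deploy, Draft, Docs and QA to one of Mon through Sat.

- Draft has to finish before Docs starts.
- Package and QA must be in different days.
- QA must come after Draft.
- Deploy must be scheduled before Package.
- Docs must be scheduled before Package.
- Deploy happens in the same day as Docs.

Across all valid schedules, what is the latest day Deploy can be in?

Deploy must be in the same day as Docs, which can't be before Tue, so Deploy is at least Tue; downstream work caps Deploy at Fri.
Deploy at Fri is achievable: Docs -> Fri, QA -> Tue, Deploy -> Fri, Package -> Sat, Draft -> Mon.

Fri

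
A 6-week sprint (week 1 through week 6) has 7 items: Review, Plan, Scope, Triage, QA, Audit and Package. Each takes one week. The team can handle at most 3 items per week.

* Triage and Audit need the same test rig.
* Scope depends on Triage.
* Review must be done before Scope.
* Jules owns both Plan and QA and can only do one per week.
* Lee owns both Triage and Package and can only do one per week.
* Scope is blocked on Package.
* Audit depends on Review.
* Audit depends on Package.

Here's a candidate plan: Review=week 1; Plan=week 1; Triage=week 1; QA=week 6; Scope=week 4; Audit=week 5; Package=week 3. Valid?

Audit depends on Package — holds.
Scope is blocked on Package — holds.
Lee owns both Triage and Package and can only do one per week — holds.
Audit depends on Review — holds.
Review must be done before Scope — holds.
The team can handle at most 3 items per week — holds.
Jules owns both Plan and QA and can only do one per week — holds.
Triage and Audit need the same test rig — holds.
Scope depends on Triage — holds.

Yes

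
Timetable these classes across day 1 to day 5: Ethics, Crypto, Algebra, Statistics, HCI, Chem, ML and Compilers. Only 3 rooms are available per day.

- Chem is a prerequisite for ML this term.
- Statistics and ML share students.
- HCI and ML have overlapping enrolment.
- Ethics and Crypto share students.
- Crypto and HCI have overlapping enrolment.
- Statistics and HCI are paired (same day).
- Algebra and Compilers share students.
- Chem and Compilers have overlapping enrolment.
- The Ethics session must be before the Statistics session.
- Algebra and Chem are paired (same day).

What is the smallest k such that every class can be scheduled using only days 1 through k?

3

The precedence chain requires at least 2 distinct days.
With at most 3 per day and 8 classes, at least 3 days are needed.
3 works (last occupied day: day 3): for example Algebra in day 1; ML in day 3; Chem in day 1; HCI in day 2; Ethics in day 1; Statistics in day 2; Crypto in day 3; Compilers in day 2.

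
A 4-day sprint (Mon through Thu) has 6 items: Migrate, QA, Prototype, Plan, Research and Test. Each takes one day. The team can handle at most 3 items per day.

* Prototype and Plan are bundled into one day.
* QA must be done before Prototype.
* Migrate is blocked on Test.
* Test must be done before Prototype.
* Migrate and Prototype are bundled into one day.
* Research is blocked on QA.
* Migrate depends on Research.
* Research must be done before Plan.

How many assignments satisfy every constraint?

Splitting on Migrate: it can be Wed (2), Thu (9). Listing each branch's schedules as (QA, Prototype, Plan, Research, Test):
Migrate=Wed: (Mon,Wed,Wed,Tue,Mon) (Mon,Wed,Wed,Tue,Tue) — 2.
Migrate=Thu: (Mon,Thu,Thu,Tue,Mon) (Mon,Thu,Thu,Tue,Tue) (Mon,Thu,Thu,Tue,Wed) (Mon,Thu,Thu,Wed,Mon) (Mon,Thu,Thu,Wed,Tue) (Mon,Thu,Thu,Wed,Wed) (Tue,Thu,Thu,Wed,Mon) (Tue,Thu,Thu,Wed,Tue) (Tue,Thu,Thu,Wed,Wed) — 9.
Summing: 2 + 9 = 11.

11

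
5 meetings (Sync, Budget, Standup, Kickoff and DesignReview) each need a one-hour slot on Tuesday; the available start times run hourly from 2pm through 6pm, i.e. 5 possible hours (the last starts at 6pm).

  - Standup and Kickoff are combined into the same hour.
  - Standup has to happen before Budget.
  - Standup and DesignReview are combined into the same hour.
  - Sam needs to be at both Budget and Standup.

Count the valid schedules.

50

Splitting on Sync: it can be 2pm (10), 3pm (10), 4pm (10), 5pm (10), 6pm (10). Listing each branch's schedules as (Budget, Standup, Kickoff, DesignReview):
Sync=2pm: (3pm,2pm,2pm,2pm) (4pm,2pm,2pm,2pm) (4pm,3pm,3pm,3pm) (5pm,2pm,2pm,2pm) (5pm,3pm,3pm,3pm) (5pm,4pm,4pm,4pm) (6pm,2pm,2pm,2pm) (6pm,3pm,3pm,3pm) (6pm,4pm,4pm,4pm) (6pm,5pm,5pm,5pm) — 10.
Sync=3pm: (3pm,2pm,2pm,2pm) (4pm,2pm,2pm,2pm) (4pm,3pm,3pm,3pm) (5pm,2pm,2pm,2pm) (5pm,3pm,3pm,3pm) (5pm,4pm,4pm,4pm) (6pm,2pm,2pm,2pm) (6pm,3pm,3pm,3pm) (6pm,4pm,4pm,4pm) (6pm,5pm,5pm,5pm) — 10.
Sync=4pm: (3pm,2pm,2pm,2pm) (4pm,2pm,2pm,2pm) (4pm,3pm,3pm,3pm) (5pm,2pm,2pm,2pm) (5pm,3pm,3pm,3pm) (5pm,4pm,4pm,4pm) (6pm,2pm,2pm,2pm) (6pm,3pm,3pm,3pm) (6pm,4pm,4pm,4pm) (6pm,5pm,5pm,5pm) — 10.
Sync=5pm: (3pm,2pm,2pm,2pm) (4pm,2pm,2pm,2pm) (4pm,3pm,3pm,3pm) (5pm,2pm,2pm,2pm) (5pm,3pm,3pm,3pm) (5pm,4pm,4pm,4pm) (6pm,2pm,2pm,2pm) (6pm,3pm,3pm,3pm) (6pm,4pm,4pm,4pm) (6pm,5pm,5pm,5pm) — 10.
Sync=6pm: (3pm,2pm,2pm,2pm) (4pm,2pm,2pm,2pm) (4pm,3pm,3pm,3pm) (5pm,2pm,2pm,2pm) (5pm,3pm,3pm,3pm) (5pm,4pm,4pm,4pm) (6pm,2pm,2pm,2pm) (6pm,3pm,3pm,3pm) (6pm,4pm,4pm,4pm) (6pm,5pm,5pm,5pm) — 10.
Summing: 10 + 10 + 10 + 10 + 10 = 50.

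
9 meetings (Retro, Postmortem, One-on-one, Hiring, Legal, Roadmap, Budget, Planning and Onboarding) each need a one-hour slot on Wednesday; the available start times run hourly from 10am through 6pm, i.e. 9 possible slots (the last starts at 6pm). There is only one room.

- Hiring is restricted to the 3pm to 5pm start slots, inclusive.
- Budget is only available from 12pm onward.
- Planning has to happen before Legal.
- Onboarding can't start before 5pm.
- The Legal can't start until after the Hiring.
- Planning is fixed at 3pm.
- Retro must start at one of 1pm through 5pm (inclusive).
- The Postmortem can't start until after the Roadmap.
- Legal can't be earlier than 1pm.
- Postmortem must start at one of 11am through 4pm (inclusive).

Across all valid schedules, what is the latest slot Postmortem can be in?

2pm

Postmortem is available from 11am; Postmortem's own window allows nothing later than 4pm.
Postmortem at 2pm is achievable: Postmortem=2pm, Onboarding=5pm, One-on-one=11am, Budget=12pm, Planning=3pm, Retro=1pm, Legal=6pm, Hiring=4pm, Roadmap=10am.
Nothing later works — the capacity limit rule out every slot after 2pm.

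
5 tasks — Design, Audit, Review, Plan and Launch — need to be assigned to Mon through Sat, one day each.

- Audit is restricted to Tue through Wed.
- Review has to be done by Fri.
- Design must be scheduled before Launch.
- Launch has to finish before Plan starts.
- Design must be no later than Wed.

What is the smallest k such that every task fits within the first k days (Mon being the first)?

3 days

The precedence chain requires at least 3 distinct days.
3 works (last occupied day: Wed): for example Design -> Mon; Launch -> Tue; Audit -> Tue; Plan -> Wed; Review -> Mon.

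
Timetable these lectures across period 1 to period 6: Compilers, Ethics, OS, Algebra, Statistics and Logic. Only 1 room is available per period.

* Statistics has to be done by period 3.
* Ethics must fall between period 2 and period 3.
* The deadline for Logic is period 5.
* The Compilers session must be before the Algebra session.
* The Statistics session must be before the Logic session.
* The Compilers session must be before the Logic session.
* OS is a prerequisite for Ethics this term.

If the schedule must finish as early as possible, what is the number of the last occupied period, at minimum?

The precedence chain requires at least 2 distinct periods.
With at most 1 per period and 6 lectures, at least 6 periods are needed.
6 works (last occupied period: period 6): for example Compilers=period 4; OS=period 1; Ethics=period 2; Logic=period 5; Statistics=period 3; Algebra=period 6.

6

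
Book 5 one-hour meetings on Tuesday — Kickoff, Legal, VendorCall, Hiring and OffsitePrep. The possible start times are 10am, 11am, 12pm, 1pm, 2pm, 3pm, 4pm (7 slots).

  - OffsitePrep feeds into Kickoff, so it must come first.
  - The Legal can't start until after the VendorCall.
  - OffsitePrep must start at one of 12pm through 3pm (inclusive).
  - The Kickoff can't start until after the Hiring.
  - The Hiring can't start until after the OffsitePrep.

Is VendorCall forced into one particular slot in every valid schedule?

VendorCall can be 10am (e.g. Hiring=1pm; Kickoff=2pm; Legal=11am; OffsitePrep=12pm; VendorCall=10am) or 11am (e.g. VendorCall in 11am; Legal in 12pm; Kickoff in 2pm; OffsitePrep in 12pm; Hiring in 1pm).

No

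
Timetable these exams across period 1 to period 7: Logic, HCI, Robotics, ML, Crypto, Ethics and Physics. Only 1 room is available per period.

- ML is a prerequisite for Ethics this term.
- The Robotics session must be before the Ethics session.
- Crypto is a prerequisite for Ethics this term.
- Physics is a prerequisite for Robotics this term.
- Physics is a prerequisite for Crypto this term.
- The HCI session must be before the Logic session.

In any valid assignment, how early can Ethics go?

period 5

Precedence pushes Ethics to at least period 3.
Ethics at period 5 is achievable: Logic -> period 7, Physics -> period 1, Robotics -> period 2, HCI -> period 6, Crypto -> period 3, ML -> period 4, Ethics -> period 5.
Nothing earlier works — the capacity limit rule out every period before period 5.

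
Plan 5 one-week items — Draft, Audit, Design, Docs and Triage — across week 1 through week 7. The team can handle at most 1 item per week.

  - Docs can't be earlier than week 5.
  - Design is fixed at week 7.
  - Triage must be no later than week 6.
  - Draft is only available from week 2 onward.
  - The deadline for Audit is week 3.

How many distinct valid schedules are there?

60

Splitting on Draft: it can be week 2 (12), week 3 (12), week 4 (18), week 5 (9), week 6 (9). Listing each branch's schedules as (Audit, Design, Docs, Triage) by week number:
Draft=week 2: (1,7,5,3) (1,7,5,4) (1,7,5,6) (1,7,6,3) (1,7,6,4) (1,7,6,5) (3,7,5,1) (3,7,5,4) (3,7,5,6) (3,7,6,1) (3,7,6,4) (3,7,6,5) — 12.
Draft=week 3: (1,7,5,2) (1,7,5,4) (1,7,5,6) (1,7,6,2) (1,7,6,4) (1,7,6,5) (2,7,5,1) (2,7,5,4) (2,7,5,6) (2,7,6,1) (2,7,6,4) (2,7,6,5) — 12.
Draft=week 4: (1,7,5,2) (1,7,5,3) (1,7,5,6) (1,7,6,2) (1,7,6,3) (1,7,6,5) (2,7,5,1) (2,7,5,3) (2,7,5,6) (2,7,6,1) (2,7,6,3) (2,7,6,5) (3,7,5,1) (3,7,5,2) (3,7,5,6) (3,7,6,1) (3,7,6,2) (3,7,6,5) — 18.
Draft=week 5: (1,7,6,2) (1,7,6,3) (1,7,6,4) (2,7,6,1) (2,7,6,3) (2,7,6,4) (3,7,6,1) (3,7,6,2) (3,7,6,4) — 9.
Draft=week 6: (1,7,5,2) (1,7,5,3) (1,7,5,4) (2,7,5,1) (2,7,5,3) (2,7,5,4) (3,7,5,1) (3,7,5,2) (3,7,5,4) — 9.
Summing: 12 + 12 + 18 + 9 + 9 = 60.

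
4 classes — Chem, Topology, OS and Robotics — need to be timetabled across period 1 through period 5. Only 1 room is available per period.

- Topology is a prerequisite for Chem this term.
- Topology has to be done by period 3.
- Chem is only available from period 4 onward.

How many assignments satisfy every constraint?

36

Splitting on Chem: it can be period 4 (18), period 5 (18). Listing each branch's schedules as (Topology, OS, Robotics) by period number:
Chem=period 4: (1,2,3) (1,2,5) (1,3,2) (1,3,5) (1,5,2) (1,5,3) (2,1,3) (2,1,5) (2,3,1) (2,3,5) (2,5,1) (2,5,3) (3,1,2) (3,1,5) (3,2,1) (3,2,5) (3,5,1) (3,5,2) — 18.
Chem=period 5: (1,2,3) (1,2,4) (1,3,2) (1,3,4) (1,4,2) (1,4,3) (2,1,3) (2,1,4) (2,3,1) (2,3,4) (2,4,1) (2,4,3) (3,1,2) (3,1,4) (3,2,1) (3,2,4) (3,4,1) (3,4,2) — 18.
Summing: 18 + 18 = 36.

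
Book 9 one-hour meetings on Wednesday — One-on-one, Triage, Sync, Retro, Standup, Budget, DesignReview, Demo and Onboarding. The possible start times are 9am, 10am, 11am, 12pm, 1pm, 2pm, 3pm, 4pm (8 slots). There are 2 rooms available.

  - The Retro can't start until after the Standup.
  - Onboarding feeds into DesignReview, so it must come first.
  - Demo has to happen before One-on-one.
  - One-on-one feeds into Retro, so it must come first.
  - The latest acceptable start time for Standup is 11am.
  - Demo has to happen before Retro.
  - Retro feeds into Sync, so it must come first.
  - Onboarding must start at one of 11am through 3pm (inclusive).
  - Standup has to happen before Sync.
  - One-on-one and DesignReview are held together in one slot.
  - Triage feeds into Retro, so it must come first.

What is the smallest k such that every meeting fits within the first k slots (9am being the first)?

6 slots

The precedence chain requires at least 4 distinct slots.
With at most 2 per slot and 9 meetings, at least 5 slots are needed.
Propagating the time windows through the other constraints, Sync can't land before 2pm — that is slot 6 counting from 9am — so the schedule must run through at least 6 slots.
6 works (last occupied slot: 2pm): for example Sync -> 2pm, Triage -> 10am, DesignReview -> 12pm, Standup -> 9am, Onboarding -> 11am, Retro -> 1pm, Budget -> 10am, Demo -> 9am, One-on-one -> 12pm.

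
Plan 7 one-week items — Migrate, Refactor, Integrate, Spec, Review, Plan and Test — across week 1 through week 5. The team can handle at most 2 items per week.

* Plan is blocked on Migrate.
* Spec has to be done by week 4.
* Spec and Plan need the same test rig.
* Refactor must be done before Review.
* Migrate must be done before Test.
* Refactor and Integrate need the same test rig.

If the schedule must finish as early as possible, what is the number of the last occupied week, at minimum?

week 4

The precedence chain requires at least 2 distinct weeks.
With at most 2 per week and 7 work items, at least 4 weeks are needed.
4 works (last occupied week: week 4): for example Integrate in week 3; Migrate in week 1; Refactor in week 1; Test in week 3; Spec in week 4; Review in week 2; Plan in week 2.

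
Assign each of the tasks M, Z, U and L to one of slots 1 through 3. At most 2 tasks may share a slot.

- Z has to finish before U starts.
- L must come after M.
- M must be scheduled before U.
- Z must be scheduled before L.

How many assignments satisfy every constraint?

7

Splitting on M: it can be 1 (5), 2 (2). Listing each branch's schedules as (Z, U, L):
M=1: (1,2,2) (1,2,3) (1,3,2) (1,3,3) (2,3,3) — 5.
M=2: (1,3,3) (2,3,3) — 2.
Summing: 5 + 2 = 7.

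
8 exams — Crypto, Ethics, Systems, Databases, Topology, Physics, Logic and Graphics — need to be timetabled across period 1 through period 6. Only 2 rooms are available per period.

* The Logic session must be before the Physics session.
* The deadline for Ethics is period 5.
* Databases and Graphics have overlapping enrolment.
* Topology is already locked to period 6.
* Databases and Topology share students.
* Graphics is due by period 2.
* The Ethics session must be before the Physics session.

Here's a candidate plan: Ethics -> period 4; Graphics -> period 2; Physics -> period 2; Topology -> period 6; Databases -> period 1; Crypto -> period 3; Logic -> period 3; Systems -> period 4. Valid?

No — it violates: The Ethics session must be before the Physics session

Topology is already locked to period 6 — holds.
Databases and Topology share students — holds.
Databases and Graphics have overlapping enrolment — holds.
The Ethics session must be before the Physics session — violated.
The deadline for Ethics is period 5 — holds.
Only 2 rooms are available per period — holds.
The Logic session must be before the Physics session — violated.
Graphics is due by period 2 — holds.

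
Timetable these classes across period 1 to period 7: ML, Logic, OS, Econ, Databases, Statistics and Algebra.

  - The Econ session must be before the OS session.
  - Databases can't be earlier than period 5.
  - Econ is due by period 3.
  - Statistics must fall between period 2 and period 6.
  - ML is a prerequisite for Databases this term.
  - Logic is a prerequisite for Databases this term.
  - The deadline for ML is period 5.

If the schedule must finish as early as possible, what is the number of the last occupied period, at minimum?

The precedence chain requires at least 2 distinct periods.
Databases can't be placed before period 5, so the schedule must run through at least period 5.
5 works (last occupied period: period 5): for example Econ in period 1, Logic in period 1, Statistics in period 2, ML in period 1, Databases in period 5, OS in period 2, Algebra in period 1.

period 5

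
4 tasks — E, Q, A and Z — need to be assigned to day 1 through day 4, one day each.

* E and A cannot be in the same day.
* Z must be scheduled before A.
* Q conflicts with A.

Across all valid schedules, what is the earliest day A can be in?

Precedence pushes A to at least day 2.
A at day 2 is achievable: A in day 2, Q in day 1, E in day 1, Z in day 1.

day 2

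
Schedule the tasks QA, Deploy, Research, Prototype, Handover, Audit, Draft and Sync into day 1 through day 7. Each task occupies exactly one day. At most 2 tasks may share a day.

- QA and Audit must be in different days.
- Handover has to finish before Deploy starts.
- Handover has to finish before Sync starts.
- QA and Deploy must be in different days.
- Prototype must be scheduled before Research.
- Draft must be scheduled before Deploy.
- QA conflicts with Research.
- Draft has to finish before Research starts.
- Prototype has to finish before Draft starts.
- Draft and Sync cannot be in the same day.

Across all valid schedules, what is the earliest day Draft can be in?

day 2

Precedence pushes Draft to at least day 2; downstream work caps Draft at day 6.
Draft at day 2 is achievable: Draft=day 2, Deploy=day 3, Sync=day 4, Research=day 3, Handover=day 1, Prototype=day 1, Audit=day 4, QA=day 2.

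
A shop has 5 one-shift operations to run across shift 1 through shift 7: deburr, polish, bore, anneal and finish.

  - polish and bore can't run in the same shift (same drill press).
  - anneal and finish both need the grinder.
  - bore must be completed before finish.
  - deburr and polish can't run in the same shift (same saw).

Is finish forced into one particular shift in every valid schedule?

No

finish can be shift 2 (e.g. bore in shift 1; deburr in shift 1; finish in shift 2; anneal in shift 1; polish in shift 2) or shift 3 (e.g. anneal=shift 1, finish=shift 3, polish=shift 2, deburr=shift 1, bore=shift 1).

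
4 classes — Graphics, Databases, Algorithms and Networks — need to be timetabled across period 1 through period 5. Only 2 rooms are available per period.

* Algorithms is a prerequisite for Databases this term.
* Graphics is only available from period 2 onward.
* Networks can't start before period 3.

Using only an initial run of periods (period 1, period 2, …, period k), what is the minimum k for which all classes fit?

3 periods

The precedence chain requires at least 2 distinct periods.
With at most 2 per period and 4 classes, at least 2 periods are needed.
Networks can't be placed before period 3, so the schedule must run through at least period 3.
3 works (last occupied period: period 3): for example Graphics=period 2; Networks=period 3; Algorithms=period 1; Databases=period 2.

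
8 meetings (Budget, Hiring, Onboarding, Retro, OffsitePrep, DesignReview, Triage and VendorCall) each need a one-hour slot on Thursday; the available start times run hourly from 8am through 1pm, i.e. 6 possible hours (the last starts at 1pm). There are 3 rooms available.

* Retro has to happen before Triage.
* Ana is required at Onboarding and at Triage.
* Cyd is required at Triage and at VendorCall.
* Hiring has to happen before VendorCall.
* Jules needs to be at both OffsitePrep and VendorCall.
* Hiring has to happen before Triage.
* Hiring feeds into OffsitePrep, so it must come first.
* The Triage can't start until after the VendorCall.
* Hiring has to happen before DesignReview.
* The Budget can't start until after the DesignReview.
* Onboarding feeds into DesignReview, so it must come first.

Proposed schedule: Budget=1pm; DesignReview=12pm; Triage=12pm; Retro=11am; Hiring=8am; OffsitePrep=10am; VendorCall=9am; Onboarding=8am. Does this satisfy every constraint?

Yes

Cyd is required at Triage and at VendorCall — holds.
There are 3 rooms available — holds.
Hiring has to happen before VendorCall — holds.
The Budget can't start until after the DesignReview — holds.
Onboarding feeds into DesignReview, so it must come first — holds.
Retro has to happen before Triage — holds.
The Triage can't start until after the VendorCall — holds.
Ana is required at Onboarding and at Triage — holds.
Jules needs to be at both OffsitePrep and VendorCall — holds.
Hiring feeds into OffsitePrep, so it must come first — holds.
Hiring has to happen before DesignReview — holds.
Hiring has to happen before Triage — holds.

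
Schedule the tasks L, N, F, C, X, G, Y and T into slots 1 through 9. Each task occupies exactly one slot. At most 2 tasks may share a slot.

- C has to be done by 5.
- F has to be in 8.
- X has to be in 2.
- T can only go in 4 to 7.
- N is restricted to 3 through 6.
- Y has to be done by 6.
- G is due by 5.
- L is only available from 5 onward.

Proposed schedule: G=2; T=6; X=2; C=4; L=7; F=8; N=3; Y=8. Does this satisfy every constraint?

Invalid. Y has to be done by 6.

X has to be in 2 — holds.
G is due by 5 — holds.
Y has to be done by 6 — violated.
F has to be in 8 — holds.
L is only available from 5 onward — holds.
At most 2 tasks may share a slot — holds.
T can only go in 4 to 7 — holds.
C has to be done by 5 — holds.
N is restricted to 3 through 6 — holds.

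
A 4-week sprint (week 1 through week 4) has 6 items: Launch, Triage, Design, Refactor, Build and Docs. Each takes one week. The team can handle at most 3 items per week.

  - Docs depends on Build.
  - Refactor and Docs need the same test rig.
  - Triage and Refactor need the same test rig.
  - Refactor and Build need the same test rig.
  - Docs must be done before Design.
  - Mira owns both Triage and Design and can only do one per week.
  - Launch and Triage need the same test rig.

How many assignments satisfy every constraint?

Splitting on Launch: it can be week 1 (13), week 2 (13), week 3 (15), week 4 (19). Listing each branch's schedules as (Triage, Design, Refactor, Build, Docs) by week number:
Launch=week 1: (2,3,3,1,2) (2,3,4,1,2) (2,4,1,2,3) (2,4,3,1,2) (2,4,4,1,2) (2,4,4,1,3) (2,4,4,2,3) (3,4,1,2,3) (3,4,2,1,3) (3,4,4,1,2) (3,4,4,1,3) (3,4,4,2,3) (4,3,3,1,2) — 13.
Launch=week 2: (1,3,3,1,2) (1,3,4,1,2) (1,4,2,1,3) (1,4,3,1,2) (1,4,4,1,2) (1,4,4,1,3) (1,4,4,2,3) (3,4,1,2,3) (3,4,2,1,3) (3,4,4,1,2) (3,4,4,1,3) (3,4,4,2,3) (4,3,3,1,2) — 13.
Launch=week 3: (1,3,3,1,2) (1,3,4,1,2) (1,4,2,1,3) (1,4,3,1,2) (1,4,4,1,2) (1,4,4,1,3) (1,4,4,2,3) (2,3,3,1,2) (2,3,4,1,2) (2,4,1,2,3) (2,4,3,1,2) (2,4,4,1,2) (2,4,4,1,3) (2,4,4,2,3) (4,3,3,1,2) — 15.
Launch=week 4: (1,3,3,1,2) (1,3,4,1,2) (1,4,2,1,3) (1,4,3,1,2) (1,4,4,1,2) (1,4,4,1,3) (1,4,4,2,3) (2,3,3,1,2) (2,3,4,1,2) (2,4,1,2,3) (2,4,3,1,2) (2,4,4,1,2) (2,4,4,1,3) (2,4,4,2,3) (3,4,1,2,3) (3,4,2,1,3) (3,4,4,1,2) (3,4,4,1,3) (3,4,4,2,3) — 19.
Summing: 13 + 13 + 15 + 19 = 60.

60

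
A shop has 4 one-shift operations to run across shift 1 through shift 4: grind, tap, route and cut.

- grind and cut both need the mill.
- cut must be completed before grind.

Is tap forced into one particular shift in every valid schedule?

No

tap can be shift 1 (e.g. cut in shift 1, route in shift 1, tap in shift 1, grind in shift 2) or shift 2 (e.g. grind in shift 2, route in shift 1, cut in shift 1, tap in shift 2).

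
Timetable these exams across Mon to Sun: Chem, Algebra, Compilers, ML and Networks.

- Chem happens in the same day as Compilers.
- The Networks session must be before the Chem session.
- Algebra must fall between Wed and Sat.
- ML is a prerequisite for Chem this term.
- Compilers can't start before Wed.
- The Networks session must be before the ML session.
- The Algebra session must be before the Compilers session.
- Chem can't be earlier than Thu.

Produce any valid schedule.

Chem -> Thu, Algebra -> Wed, Networks -> Mon, ML -> Tue, Compilers -> Thu

Checking: Networks(Mon) before ML(Tue); Networks(Mon) before Chem(Thu); ML(Tue) before Chem(Thu); Algebra(Wed) before Compilers(Thu); Chem = Compilers = Thu; Chem=Thu in [Thu,Sun]; Algebra=Wed in [Wed,Sat]; Compilers=Thu in [Wed,Sun].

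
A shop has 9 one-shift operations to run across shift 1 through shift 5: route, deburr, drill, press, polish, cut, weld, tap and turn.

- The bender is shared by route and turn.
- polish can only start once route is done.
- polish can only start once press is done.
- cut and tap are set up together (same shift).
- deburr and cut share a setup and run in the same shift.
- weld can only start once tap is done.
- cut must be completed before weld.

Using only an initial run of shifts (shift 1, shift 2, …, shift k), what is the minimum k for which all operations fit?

The precedence chain requires at least 2 distinct shifts.
2 works (last occupied shift: shift 2): for example polish in shift 2, tap in shift 1, turn in shift 2, press in shift 1, route in shift 1, drill in shift 1, cut in shift 1, weld in shift 2, deburr in shift 1.

2 shifts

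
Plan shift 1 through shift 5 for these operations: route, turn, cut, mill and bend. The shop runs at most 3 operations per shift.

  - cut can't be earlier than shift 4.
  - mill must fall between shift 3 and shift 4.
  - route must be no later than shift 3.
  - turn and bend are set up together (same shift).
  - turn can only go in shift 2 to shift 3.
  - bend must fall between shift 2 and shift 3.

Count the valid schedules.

22

Splitting on route: it can be shift 1 (8), shift 2 (8), shift 3 (6). Listing each branch's schedules as (turn, cut, mill, bend) by shift number:
route=shift 1: (2,4,3,2) (2,4,4,2) (2,5,3,2) (2,5,4,2) (3,4,3,3) (3,4,4,3) (3,5,3,3) (3,5,4,3) — 8.
route=shift 2: (2,4,3,2) (2,4,4,2) (2,5,3,2) (2,5,4,2) (3,4,3,3) (3,4,4,3) (3,5,3,3) (3,5,4,3) — 8.
route=shift 3: (2,4,3,2) (2,4,4,2) (2,5,3,2) (2,5,4,2) (3,4,4,3) (3,5,4,3) — 6.
Summing: 8 + 8 + 6 = 22.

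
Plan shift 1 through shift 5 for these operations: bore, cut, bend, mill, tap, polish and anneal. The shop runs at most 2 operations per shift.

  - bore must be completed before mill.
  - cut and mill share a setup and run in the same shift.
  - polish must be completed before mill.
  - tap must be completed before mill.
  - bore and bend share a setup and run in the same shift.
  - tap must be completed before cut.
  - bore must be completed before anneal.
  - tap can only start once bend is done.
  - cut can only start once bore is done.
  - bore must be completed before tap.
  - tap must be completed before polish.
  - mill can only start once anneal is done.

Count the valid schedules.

Splitting on bore: it can be shift 1 (11), shift 2 (2). Listing each branch's schedules as (cut, bend, mill, tap, polish, anneal) by shift number:
bore=shift 1: (4,1,4,2,3,2) (4,1,4,2,3,3) (5,1,5,2,3,2) (5,1,5,2,3,3) (5,1,5,2,3,4) (5,1,5,2,4,2) (5,1,5,2,4,3) (5,1,5,2,4,4) (5,1,5,3,4,2) (5,1,5,3,4,3) (5,1,5,3,4,4) — 11.
bore=shift 2: (5,2,5,3,4,3) (5,2,5,3,4,4) — 2.
Summing: 11 + 2 = 13.

13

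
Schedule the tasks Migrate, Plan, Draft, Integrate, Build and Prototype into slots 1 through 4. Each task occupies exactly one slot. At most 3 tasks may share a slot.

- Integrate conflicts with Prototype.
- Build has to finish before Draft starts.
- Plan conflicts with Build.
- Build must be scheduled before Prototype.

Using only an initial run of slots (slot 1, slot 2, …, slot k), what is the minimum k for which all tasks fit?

The precedence chain requires at least 2 distinct slots.
With at most 3 per slot and 6 tasks, at least 2 slots are needed.
2 works (last occupied slot: 2): for example Migrate in 1; Draft in 2; Build in 1; Integrate in 1; Plan in 2; Prototype in 2.

2 slots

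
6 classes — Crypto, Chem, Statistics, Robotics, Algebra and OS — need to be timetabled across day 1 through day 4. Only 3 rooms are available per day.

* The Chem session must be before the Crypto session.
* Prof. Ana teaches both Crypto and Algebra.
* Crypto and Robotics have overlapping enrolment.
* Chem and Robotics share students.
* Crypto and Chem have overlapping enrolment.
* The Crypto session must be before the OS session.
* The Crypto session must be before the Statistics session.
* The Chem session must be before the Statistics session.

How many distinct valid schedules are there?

Splitting on Crypto: it can be day 2 (22), day 3 (10). Listing each branch's schedules as (Chem, Statistics, Robotics, Algebra, OS) by day number:
Crypto=day 2: (1,3,3,1,3) (1,3,3,1,4) (1,3,3,3,4) (1,3,3,4,3) (1,3,3,4,4) (1,3,4,1,3) (1,3,4,1,4) (1,3,4,3,3) (1,3,4,3,4) (1,3,4,4,3) (1,3,4,4,4) (1,4,3,1,3) (1,4,3,1,4) (1,4,3,3,3) (1,4,3,3,4) (1,4,3,4,3) (1,4,3,4,4) (1,4,4,1,3) (1,4,4,1,4) (1,4,4,3,3) (1,4,4,3,4) (1,4,4,4,3) — 22.
Crypto=day 3: (1,4,2,1,4) (1,4,2,2,4) (1,4,2,4,4) (1,4,4,1,4) (1,4,4,2,4) (2,4,1,1,4) (2,4,1,2,4) (2,4,1,4,4) (2,4,4,1,4) (2,4,4,2,4) — 10.
Summing: 22 + 10 = 32.

32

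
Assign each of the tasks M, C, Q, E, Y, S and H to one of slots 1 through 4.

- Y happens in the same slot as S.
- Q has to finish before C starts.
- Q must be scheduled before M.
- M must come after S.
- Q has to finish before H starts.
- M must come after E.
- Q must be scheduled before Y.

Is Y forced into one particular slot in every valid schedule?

Y can be 2 (e.g. E in 1, S in 2, Y in 2, M in 3, Q in 1, C in 2, H in 2) or 3 (e.g. E in 1, Q in 1, C in 2, S in 3, H in 2, Y in 3, M in 4).

No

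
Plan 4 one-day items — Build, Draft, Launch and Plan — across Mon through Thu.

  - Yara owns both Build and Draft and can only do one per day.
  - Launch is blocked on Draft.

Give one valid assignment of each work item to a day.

Build in Tue; Launch in Tue; Plan in Mon; Draft in Mon

Checking: Draft(Mon) before Launch(Tue); Build(Tue) != Draft(Mon).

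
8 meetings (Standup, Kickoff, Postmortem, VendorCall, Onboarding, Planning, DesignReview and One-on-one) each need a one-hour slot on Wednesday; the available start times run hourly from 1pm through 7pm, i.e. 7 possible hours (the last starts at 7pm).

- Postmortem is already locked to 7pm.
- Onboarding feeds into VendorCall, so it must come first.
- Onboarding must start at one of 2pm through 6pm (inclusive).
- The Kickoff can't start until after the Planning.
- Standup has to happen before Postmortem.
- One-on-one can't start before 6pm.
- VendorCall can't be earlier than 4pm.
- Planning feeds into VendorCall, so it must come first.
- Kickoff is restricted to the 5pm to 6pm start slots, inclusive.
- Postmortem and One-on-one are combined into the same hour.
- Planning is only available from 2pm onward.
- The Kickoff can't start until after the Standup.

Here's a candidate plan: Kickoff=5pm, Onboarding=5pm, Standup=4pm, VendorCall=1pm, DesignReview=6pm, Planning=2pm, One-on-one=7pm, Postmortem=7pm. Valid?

Standup has to happen before Postmortem — holds.
VendorCall can't be earlier than 4pm — violated.
Onboarding must start at one of 2pm through 6pm (inclusive) — holds.
Postmortem and One-on-one are combined into the same hour — holds.
Kickoff is restricted to the 5pm to 6pm start slots, inclusive — holds.
Planning feeds into VendorCall, so it must come first — violated.
Onboarding feeds into VendorCall, so it must come first — violated.
The Kickoff can't start until after the Standup — holds.
The Kickoff can't start until after the Planning — holds.
One-on-one can't start before 6pm — holds.
Postmortem is already locked to 7pm — holds.
Planning is only available from 2pm onward — holds.

Invalid. VendorCall can't be earlier than 4pm.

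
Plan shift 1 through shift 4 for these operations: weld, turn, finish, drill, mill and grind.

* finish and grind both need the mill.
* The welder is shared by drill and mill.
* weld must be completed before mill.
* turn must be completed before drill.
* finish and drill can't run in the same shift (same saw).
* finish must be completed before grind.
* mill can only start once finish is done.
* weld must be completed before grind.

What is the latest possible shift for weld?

Downstream work caps weld at shift 3.
weld at shift 3 is achievable: drill in shift 2, finish in shift 1, turn in shift 1, weld in shift 3, mill in shift 4, grind in shift 4.

shift 3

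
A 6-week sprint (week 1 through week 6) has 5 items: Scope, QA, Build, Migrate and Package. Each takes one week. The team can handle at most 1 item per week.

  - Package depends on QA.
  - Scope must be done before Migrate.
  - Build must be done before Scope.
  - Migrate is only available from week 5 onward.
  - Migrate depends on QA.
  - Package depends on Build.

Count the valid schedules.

42

Splitting on Scope: it can be week 2 (6), week 3 (12), week 4 (16), week 5 (8). Listing each branch's schedules as (QA, Build, Migrate, Package) by week number:
Scope=week 2: (3,1,5,4) (3,1,5,6) (3,1,6,4) (3,1,6,5) (4,1,5,6) (4,1,6,5) — 6.
Scope=week 3: (1,2,5,4) (1,2,5,6) (1,2,6,4) (1,2,6,5) (2,1,5,4) (2,1,5,6) (2,1,6,4) (2,1,6,5) (4,1,5,6) (4,1,6,5) (4,2,5,6) (4,2,6,5) — 12.
Scope=week 4: (1,2,5,3) (1,2,5,6) (1,2,6,3) (1,2,6,5) (1,3,5,6) (1,3,6,5) (2,1,5,3) (2,1,5,6) (2,1,6,3) (2,1,6,5) (2,3,5,6) (2,3,6,5) (3,1,5,6) (3,1,6,5) (3,2,5,6) (3,2,6,5) — 16.
Scope=week 5: (1,2,6,3) (1,2,6,4) (1,3,6,4) (2,1,6,3) (2,1,6,4) (2,3,6,4) (3,1,6,4) (3,2,6,4) — 8.
Summing: 6 + 12 + 16 + 8 = 42.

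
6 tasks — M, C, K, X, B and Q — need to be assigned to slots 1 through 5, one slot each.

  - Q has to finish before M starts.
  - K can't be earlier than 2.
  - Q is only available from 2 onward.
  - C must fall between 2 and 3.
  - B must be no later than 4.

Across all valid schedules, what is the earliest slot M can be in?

Precedence pushes M to at least 3.
M at 3 is achievable: X=1; B=1; M=3; C=2; Q=2; K=2.

3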